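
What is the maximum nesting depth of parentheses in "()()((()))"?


Input: "()()((()))"
Tracking depth:
  Position 0 '(': depth becomes 1
  Position 1 ')': depth becomes 0
  Position 2 '(': depth becomes 1
  Position 3 ')': depth becomes 0
  Position 4 '(': depth becomes 1
  Position 5 '(': depth becomes 2
  Position 6 '(': depth becomes 3
  Position 7 ')': depth becomes 2
  Position 8 ')': depth becomes 1
  Position 9 ')': depth becomes 0
Maximum depth reached: 3

3


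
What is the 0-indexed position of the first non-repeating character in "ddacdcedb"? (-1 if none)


Input: ddacdcedb
Character frequencies:
  'a': 1
  'b': 1
  'c': 2
  'd': 4
  'e': 1
Scanning left to right for freq == 1:
  Position 0 ('d'): freq=4, skip
  Position 1 ('d'): freq=4, skip
  Position 2 ('a'): unique! => answer = 2

2


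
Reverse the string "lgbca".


Input: lgbca
Reading characters right to left:
  Position 4: 'a'
  Position 3: 'c'
  Position 2: 'b'
  Position 1: 'g'
  Position 0: 'l'
Reversed: acbgl

acbgl


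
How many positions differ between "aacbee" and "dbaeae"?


Comparing "aacbee" and "dbaeae" position by position:
  Position 0: 'a' vs 'd' => DIFFER
  Position 1: 'a' vs 'b' => DIFFER
  Position 2: 'c' vs 'a' => DIFFER
  Position 3: 'b' vs 'e' => DIFFER
  Position 4: 'e' vs 'a' => DIFFER
  Position 5: 'e' vs 'e' => same
Positions that differ: 5

5


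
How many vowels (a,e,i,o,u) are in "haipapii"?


Input: haipapii
Checking each character:
  'h' at position 0: consonant
  'a' at position 1: vowel (running total: 1)
  'i' at position 2: vowel (running total: 2)
  'p' at position 3: consonant
  'a' at position 4: vowel (running total: 3)
  'p' at position 5: consonant
  'i' at position 6: vowel (running total: 4)
  'i' at position 7: vowel (running total: 5)
Total vowels: 5

5


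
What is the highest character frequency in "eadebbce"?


Input: eadebbce
Character counts:
  'a': 1
  'b': 2
  'c': 1
  'd': 1
  'e': 3
Maximum frequency: 3

3


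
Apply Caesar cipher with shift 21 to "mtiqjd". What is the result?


Caesar cipher: shift "mtiqjd" by 21
  'm' (pos 12) + 21 = pos 7 = 'h'
  't' (pos 19) + 21 = pos 14 = 'o'
  'i' (pos 8) + 21 = pos 3 = 'd'
  'q' (pos 16) + 21 = pos 11 = 'l'
  'j' (pos 9) + 21 = pos 4 = 'e'
  'd' (pos 3) + 21 = pos 24 = 'y'
Result: hodley

hodley


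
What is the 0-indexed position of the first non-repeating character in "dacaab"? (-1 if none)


Input: dacaab
Character frequencies:
  'a': 3
  'b': 1
  'c': 1
  'd': 1
Scanning left to right for freq == 1:
  Position 0 ('d'): unique! => answer = 0

0


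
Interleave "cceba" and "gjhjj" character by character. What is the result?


Interleaving "cceba" and "gjhjj":
  Position 0: 'c' from first, 'g' from second => "cg"
  Position 1: 'c' from first, 'j' from second => "cj"
  Position 2: 'e' from first, 'h' from second => "eh"
  Position 3: 'b' from first, 'j' from second => "bj"
  Position 4: 'a' from first, 'j' from second => "aj"
Result: cgcjehbjaj

cgcjehbjaj


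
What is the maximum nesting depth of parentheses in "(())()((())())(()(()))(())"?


Input: "(())()((())())(()(()))(())"
Tracking depth:
  Position 0 '(': depth becomes 1
  Position 1 '(': depth becomes 2
  Position 2 ')': depth becomes 1
  Position 3 ')': depth becomes 0
  Position 4 '(': depth becomes 1
  Position 5 ')': depth becomes 0
  Position 6 '(': depth becomes 1
  Position 7 '(': depth becomes 2
  Position 8 '(': depth becomes 3
  Position 9 ')': depth becomes 2
  Position 10 ')': depth becomes 1
  Position 11 '(': depth becomes 2
  Position 12 ')': depth becomes 1
  Position 13 ')': depth becomes 0
  Position 14 '(': depth becomes 1
  Position 15 '(': depth becomes 2
  Position 16 ')': depth becomes 1
  Position 17 '(': depth becomes 2
  Position 18 '(': depth becomes 3
  Position 19 ')': depth becomes 2
  Position 20 ')': depth becomes 1
  Position 21 ')': depth becomes 0
  Position 22 '(': depth becomes 1
  Position 23 '(': depth becomes 2
  Position 24 ')': depth becomes 1
  Position 25 ')': depth becomes 0
Maximum depth reached: 3

3


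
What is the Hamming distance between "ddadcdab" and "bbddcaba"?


Comparing "ddadcdab" and "bbddcaba" position by position:
  Position 0: 'd' vs 'b' => differ
  Position 1: 'd' vs 'b' => differ
  Position 2: 'a' vs 'd' => differ
  Position 3: 'd' vs 'd' => same
  Position 4: 'c' vs 'c' => same
  Position 5: 'd' vs 'a' => differ
  Position 6: 'a' vs 'b' => differ
  Position 7: 'b' vs 'a' => differ
Total differences (Hamming distance): 6

6


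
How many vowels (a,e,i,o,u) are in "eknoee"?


Input: eknoee
Checking each character:
  'e' at position 0: vowel (running total: 1)
  'k' at position 1: consonant
  'n' at position 2: consonant
  'o' at position 3: vowel (running total: 2)
  'e' at position 4: vowel (running total: 3)
  'e' at position 5: vowel (running total: 4)
Total vowels: 4

4


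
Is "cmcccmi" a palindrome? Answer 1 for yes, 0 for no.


Input: cmcccmi
Reversed: imcccmc
  Compare pos 0 ('c') with pos 6 ('i'): MISMATCH
  Compare pos 1 ('m') with pos 5 ('m'): match
  Compare pos 2 ('c') with pos 4 ('c'): match
Result: not a palindrome

0


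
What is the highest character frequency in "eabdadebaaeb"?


Input: eabdadebaaeb
Character counts:
  'a': 4
  'b': 3
  'd': 2
  'e': 3
Maximum frequency: 4

4


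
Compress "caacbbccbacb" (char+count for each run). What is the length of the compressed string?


Input: caacbbccbacb
Runs:
  'c' x 1 => "c1"
  'a' x 2 => "a2"
  'c' x 1 => "c1"
  'b' x 2 => "b2"
  'c' x 2 => "c2"
  'b' x 1 => "b1"
  'a' x 1 => "a1"
  'c' x 1 => "c1"
  'b' x 1 => "b1"
Compressed: "c1a2c1b2c2b1a1c1b1"
Compressed length: 18

18


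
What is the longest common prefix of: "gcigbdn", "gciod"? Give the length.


Words: gcigbdn, gciod
  Position 0: all 'g' => match
  Position 1: all 'c' => match
  Position 2: all 'i' => match
  Position 3: ('g', 'o') => mismatch, stop
LCP = "gci" (length 3)

3


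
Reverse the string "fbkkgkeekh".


Input: fbkkgkeekh
Reading characters right to left:
  Position 9: 'h'
  Position 8: 'k'
  Position 7: 'e'
  Position 6: 'e'
  Position 5: 'k'
  Position 4: 'g'
  Position 3: 'k'
  Position 2: 'k'
  Position 1: 'b'
  Position 0: 'f'
Reversed: hkeekgkkbf

hkeekgkkbf


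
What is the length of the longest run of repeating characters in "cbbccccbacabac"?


Input: "cbbccccbacabac"
Scanning for longest run:
  Position 1 ('b'): new char, reset run to 1
  Position 2 ('b'): continues run of 'b', length=2
  Position 3 ('c'): new char, reset run to 1
  Position 4 ('c'): continues run of 'c', length=2
  Position 5 ('c'): continues run of 'c', length=3
  Position 6 ('c'): continues run of 'c', length=4
  Position 7 ('b'): new char, reset run to 1
  Position 8 ('a'): new char, reset run to 1
  Position 9 ('c'): new char, reset run to 1
  Position 10 ('a'): new char, reset run to 1
  Position 11 ('b'): new char, reset run to 1
  Position 12 ('a'): new char, reset run to 1
  Position 13 ('c'): new char, reset run to 1
Longest run: 'c' with length 4

4


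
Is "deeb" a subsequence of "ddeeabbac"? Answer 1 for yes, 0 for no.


Check if "deeb" is a subsequence of "ddeeabbac"
Greedy scan:
  Position 0 ('d'): matches sub[0] = 'd'
  Position 1 ('d'): no match needed
  Position 2 ('e'): matches sub[1] = 'e'
  Position 3 ('e'): matches sub[2] = 'e'
  Position 4 ('a'): no match needed
  Position 5 ('b'): matches sub[3] = 'b'
  Position 6 ('b'): no match needed
  Position 7 ('a'): no match needed
  Position 8 ('c'): no match needed
All 4 characters matched => is a subsequence

1


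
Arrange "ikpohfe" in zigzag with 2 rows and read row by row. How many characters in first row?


Zigzag "ikpohfe" into 2 rows:
Placing characters:
  'i' => row 0
  'k' => row 1
  'p' => row 0
  'o' => row 1
  'h' => row 0
  'f' => row 1
  'e' => row 0
Rows:
  Row 0: "iphe"
  Row 1: "kof"
First row length: 4

4


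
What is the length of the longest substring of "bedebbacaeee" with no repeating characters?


Input: "bedebbacaeee"
Sliding window (track last position of each char):
  Position 0 ('b'): window [0,0] length 1 -- new best
  Position 1 ('e'): window [0,1] length 2 -- new best
  Position 2 ('d'): window [0,2] length 3 -- new best
  Position 3 ('e'): repeat (last at 1), move window start to 2
  Position 3 ('e'): window [2,3] length 2
  Position 4 ('b'): window [2,4] length 3
  Position 5 ('b'): repeat (last at 4), move window start to 5
  Position 5 ('b'): window [5,5] length 1
  Position 6 ('a'): window [5,6] length 2
  Position 7 ('c'): window [5,7] length 3
  Position 8 ('a'): repeat (last at 6), move window start to 7
  Position 8 ('a'): window [7,8] length 2
  Position 9 ('e'): window [7,9] length 3
  Position 10 ('e'): repeat (last at 9), move window start to 10
  Position 10 ('e'): window [10,10] length 1
  Position 11 ('e'): repeat (last at 10), move window start to 11
  Position 11 ('e'): window [11,11] length 1
Longest substring with no repeats: "bed" with length 3

3


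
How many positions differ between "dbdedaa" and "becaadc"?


Comparing "dbdedaa" and "becaadc" position by position:
  Position 0: 'd' vs 'b' => DIFFER
  Position 1: 'b' vs 'e' => DIFFER
  Position 2: 'd' vs 'c' => DIFFER
  Position 3: 'e' vs 'a' => DIFFER
  Position 4: 'd' vs 'a' => DIFFER
  Position 5: 'a' vs 'd' => DIFFER
  Position 6: 'a' vs 'c' => DIFFER
Positions that differ: 7

7


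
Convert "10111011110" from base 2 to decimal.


Input: "10111011110" in base 2
Positional expansion:
  Digit '1' (value 1) x 2^10 = 1024
  Digit '0' (value 0) x 2^9 = 0
  Digit '1' (value 1) x 2^8 = 256
  Digit '1' (value 1) x 2^7 = 128
  Digit '1' (value 1) x 2^6 = 64
  Digit '0' (value 0) x 2^5 = 0
  Digit '1' (value 1) x 2^4 = 16
  Digit '1' (value 1) x 2^3 = 8
  Digit '1' (value 1) x 2^2 = 4
  Digit '1' (value 1) x 2^1 = 2
  Digit '0' (value 0) x 2^0 = 0
Sum = 1502

1502


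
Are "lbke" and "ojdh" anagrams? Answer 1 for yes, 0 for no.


Strings: "lbke", "ojdh"
Sorted first:  bekl
Sorted second: dhjo
Differ at position 0: 'b' vs 'd' => not anagrams

0


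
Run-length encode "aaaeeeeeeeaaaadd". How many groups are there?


Input: aaaeeeeeeeaaaadd
Scanning for consecutive runs:
  Group 1: 'a' x 3 (positions 0-2)
  Group 2: 'e' x 7 (positions 3-9)
  Group 3: 'a' x 4 (positions 10-13)
  Group 4: 'd' x 2 (positions 14-15)
Total groups: 4

4


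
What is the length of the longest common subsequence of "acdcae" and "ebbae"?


LCS of "acdcae" and "ebbae"
DP table:
           e    b    b    a    e
      0    0    0    0    0    0
  a   0    0    0    0    1    1
  c   0    0    0    0    1    1
  d   0    0    0    0    1    1
  c   0    0    0    0    1    1
  a   0    0    0    0    1    1
  e   0    1    1    1    1    2
LCS length = dp[6][5] = 2

2


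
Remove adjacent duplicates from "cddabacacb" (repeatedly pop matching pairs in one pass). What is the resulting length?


Input: cddabacacb
Stack-based adjacent duplicate removal:
  Read 'c': push. Stack: c
  Read 'd': push. Stack: cd
  Read 'd': matches stack top 'd' => pop. Stack: c
  Read 'a': push. Stack: ca
  Read 'b': push. Stack: cab
  Read 'a': push. Stack: caba
  Read 'c': push. Stack: cabac
  Read 'a': push. Stack: cabaca
  Read 'c': push. Stack: cabacac
  Read 'b': push. Stack: cabacacb
Final stack: "cabacacb" (length 8)

8


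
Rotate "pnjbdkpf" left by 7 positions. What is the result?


Input: "pnjbdkpf", rotate left by 7
First 7 characters: "pnjbdkp"
Remaining characters: "f"
Concatenate remaining + first: "f" + "pnjbdkp" = "fpnjbdkp"

fpnjbdkp


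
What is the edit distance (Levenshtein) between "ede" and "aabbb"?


Computing edit distance: "ede" -> "aabbb"
DP table:
           a    a    b    b    b
      0    1    2    3    4    5
  e   1    1    2    3    4    5
  d   2    2    2    3    4    5
  e   3    3    3    3    4    5
Edit distance = dp[3][5] = 5

5


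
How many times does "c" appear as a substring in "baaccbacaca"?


Searching for "c" in "baaccbacaca"
Scanning each position:
  Position 0: "b" => no
  Position 1: "a" => no
  Position 2: "a" => no
  Position 3: "c" => MATCH
  Position 4: "c" => MATCH
  Position 5: "b" => no
  Position 6: "a" => no
  Position 7: "c" => MATCH
  Position 8: "a" => no
  Position 9: "c" => MATCH
  Position 10: "a" => no
Total occurrences: 4

4


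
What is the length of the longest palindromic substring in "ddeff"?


Input: "ddeff"
Checking substrings for palindromes:
  [0:2] "dd" (len 2) => palindrome
  [3:5] "ff" (len 2) => palindrome
Longest palindromic substring: "dd" with length 2

2


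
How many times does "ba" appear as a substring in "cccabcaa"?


Searching for "ba" in "cccabcaa"
Scanning each position:
  Position 0: "cc" => no
  Position 1: "cc" => no
  Position 2: "ca" => no
  Position 3: "ab" => no
  Position 4: "bc" => no
  Position 5: "ca" => no
  Position 6: "aa" => no
Total occurrences: 0

0


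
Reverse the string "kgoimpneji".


Input: kgoimpneji
Reading characters right to left:
  Position 9: 'i'
  Position 8: 'j'
  Position 7: 'e'
  Position 6: 'n'
  Position 5: 'p'
  Position 4: 'm'
  Position 3: 'i'
  Position 2: 'o'
  Position 1: 'g'
  Position 0: 'k'
Reversed: ijenpmiogk

ijenpmiogk


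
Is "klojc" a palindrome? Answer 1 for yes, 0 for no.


Input: klojc
Reversed: cjolk
  Compare pos 0 ('k') with pos 4 ('c'): MISMATCH
  Compare pos 1 ('l') with pos 3 ('j'): MISMATCH
Result: not a palindrome

0


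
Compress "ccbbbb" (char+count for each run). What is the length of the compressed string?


Input: ccbbbb
Runs:
  'c' x 2 => "c2"
  'b' x 4 => "b4"
Compressed: "c2b4"
Compressed length: 4

4


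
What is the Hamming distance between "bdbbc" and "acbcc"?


Comparing "bdbbc" and "acbcc" position by position:
  Position 0: 'b' vs 'a' => differ
  Position 1: 'd' vs 'c' => differ
  Position 2: 'b' vs 'b' => same
  Position 3: 'b' vs 'c' => differ
  Position 4: 'c' vs 'c' => same
Total differences (Hamming distance): 3

3


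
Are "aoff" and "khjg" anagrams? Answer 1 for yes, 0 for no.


Strings: "aoff", "khjg"
Sorted first:  affo
Sorted second: ghjk
Differ at position 0: 'a' vs 'g' => not anagrams

0


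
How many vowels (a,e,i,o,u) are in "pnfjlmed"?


Input: pnfjlmed
Checking each character:
  'p' at position 0: consonant
  'n' at position 1: consonant
  'f' at position 2: consonant
  'j' at position 3: consonant
  'l' at position 4: consonant
  'm' at position 5: consonant
  'e' at position 6: vowel (running total: 1)
  'd' at position 7: consonant
Total vowels: 1

1


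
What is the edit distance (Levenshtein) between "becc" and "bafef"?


Computing edit distance: "becc" -> "bafef"
DP table:
           b    a    f    e    f
      0    1    2    3    4    5
  b   1    0    1    2    3    4
  e   2    1    1    2    2    3
  c   3    2    2    2    3    3
  c   4    3    3    3    3    4
Edit distance = dp[4][5] = 4

4


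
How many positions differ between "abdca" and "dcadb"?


Comparing "abdca" and "dcadb" position by position:
  Position 0: 'a' vs 'd' => DIFFER
  Position 1: 'b' vs 'c' => DIFFER
  Position 2: 'd' vs 'a' => DIFFER
  Position 3: 'c' vs 'd' => DIFFER
  Position 4: 'a' vs 'b' => DIFFER
Positions that differ: 5

5


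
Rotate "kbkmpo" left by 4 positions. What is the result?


Input: "kbkmpo", rotate left by 4
First 4 characters: "kbkm"
Remaining characters: "po"
Concatenate remaining + first: "po" + "kbkm" = "pokbkm"

pokbkm


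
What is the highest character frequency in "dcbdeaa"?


Input: dcbdeaa
Character counts:
  'a': 2
  'b': 1
  'c': 1
  'd': 2
  'e': 1
Maximum frequency: 2

2


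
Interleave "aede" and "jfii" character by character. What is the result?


Interleaving "aede" and "jfii":
  Position 0: 'a' from first, 'j' from second => "aj"
  Position 1: 'e' from first, 'f' from second => "ef"
  Position 2: 'd' from first, 'i' from second => "di"
  Position 3: 'e' from first, 'i' from second => "ei"
Result: ajefdiei

ajefdiei


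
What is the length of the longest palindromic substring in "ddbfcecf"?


Input: "ddbfcecf"
Checking substrings for palindromes:
  [3:8] "fcecf" (len 5) => palindrome
  [4:7] "cec" (len 3) => palindrome
  [0:2] "dd" (len 2) => palindrome
Longest palindromic substring: "fcecf" with length 5

5


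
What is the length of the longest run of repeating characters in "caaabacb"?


Input: "caaabacb"
Scanning for longest run:
  Position 1 ('a'): new char, reset run to 1
  Position 2 ('a'): continues run of 'a', length=2
  Position 3 ('a'): continues run of 'a', length=3
  Position 4 ('b'): new char, reset run to 1
  Position 5 ('a'): new char, reset run to 1
  Position 6 ('c'): new char, reset run to 1
  Position 7 ('b'): new char, reset run to 1
Longest run: 'a' with length 3

3


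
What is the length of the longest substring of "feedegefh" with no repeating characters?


Input: "feedegefh"
Sliding window (track last position of each char):
  Position 0 ('f'): window [0,0] length 1 -- new best
  Position 1 ('e'): window [0,1] length 2 -- new best
  Position 2 ('e'): repeat (last at 1), move window start to 2
  Position 2 ('e'): window [2,2] length 1
  Position 3 ('d'): window [2,3] length 2
  Position 4 ('e'): repeat (last at 2), move window start to 3
  Position 4 ('e'): window [3,4] length 2
  Position 5 ('g'): window [3,5] length 3 -- new best
  Position 6 ('e'): repeat (last at 4), move window start to 5
  Position 6 ('e'): window [5,6] length 2
  Position 7 ('f'): window [5,7] length 3
  Position 8 ('h'): window [5,8] length 4 -- new best
Longest substring with no repeats: "gefh" with length 4

4


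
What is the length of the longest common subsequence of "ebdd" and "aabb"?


LCS of "ebdd" and "aabb"
DP table:
           a    a    b    b
      0    0    0    0    0
  e   0    0    0    0    0
  b   0    0    0    1    1
  d   0    0    0    1    1
  d   0    0    0    1    1
LCS length = dp[4][4] = 1

1


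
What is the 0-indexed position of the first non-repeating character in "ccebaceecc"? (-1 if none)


Input: ccebaceecc
Character frequencies:
  'a': 1
  'b': 1
  'c': 5
  'e': 3
Scanning left to right for freq == 1:
  Position 0 ('c'): freq=5, skip
  Position 1 ('c'): freq=5, skip
  Position 2 ('e'): freq=3, skip
  Position 3 ('b'): unique! => answer = 3

3


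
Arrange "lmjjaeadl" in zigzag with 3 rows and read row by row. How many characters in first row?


Zigzag "lmjjaeadl" into 3 rows:
Placing characters:
  'l' => row 0
  'm' => row 1
  'j' => row 2
  'j' => row 1
  'a' => row 0
  'e' => row 1
  'a' => row 2
  'd' => row 1
  'l' => row 0
Rows:
  Row 0: "lal"
  Row 1: "mjed"
  Row 2: "ja"
First row length: 3

3


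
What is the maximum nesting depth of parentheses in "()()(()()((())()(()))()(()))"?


Input: "()()(()()((())()(()))()(()))"
Tracking depth:
  Position 0 '(': depth becomes 1
  Position 1 ')': depth becomes 0
  Position 2 '(': depth becomes 1
  Position 3 ')': depth becomes 0
  Position 4 '(': depth becomes 1
  Position 5 '(': depth becomes 2
  Position 6 ')': depth becomes 1
  Position 7 '(': depth becomes 2
  Position 8 ')': depth becomes 1
  Position 9 '(': depth becomes 2
  Position 10 '(': depth becomes 3
  Position 11 '(': depth becomes 4
  Position 12 ')': depth becomes 3
  Position 13 ')': depth becomes 2
  Position 14 '(': depth becomes 3
  Position 15 ')': depth becomes 2
  Position 16 '(': depth becomes 3
  Position 17 '(': depth becomes 4
  Position 18 ')': depth becomes 3
  Position 19 ')': depth becomes 2
  Position 20 ')': depth becomes 1
  Position 21 '(': depth becomes 2
  Position 22 ')': depth becomes 1
  Position 23 '(': depth becomes 2
  Position 24 '(': depth becomes 3
  Position 25 ')': depth becomes 2
  Position 26 ')': depth becomes 1
  Position 27 ')': depth becomes 0
Maximum depth reached: 4

4


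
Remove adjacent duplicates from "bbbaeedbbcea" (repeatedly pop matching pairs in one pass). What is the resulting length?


Input: bbbaeedbbcea
Stack-based adjacent duplicate removal:
  Read 'b': push. Stack: b
  Read 'b': matches stack top 'b' => pop. Stack: (empty)
  Read 'b': push. Stack: b
  Read 'a': push. Stack: ba
  Read 'e': push. Stack: bae
  Read 'e': matches stack top 'e' => pop. Stack: ba
  Read 'd': push. Stack: bad
  Read 'b': push. Stack: badb
  Read 'b': matches stack top 'b' => pop. Stack: bad
  Read 'c': push. Stack: badc
  Read 'e': push. Stack: badce
  Read 'a': push. Stack: badcea
Final stack: "badcea" (length 6)

6


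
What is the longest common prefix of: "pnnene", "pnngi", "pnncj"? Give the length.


Words: pnnene, pnngi, pnncj
  Position 0: all 'p' => match
  Position 1: all 'n' => match
  Position 2: all 'n' => match
  Position 3: ('e', 'g', 'c') => mismatch, stop
LCP = "pnn" (length 3)

3


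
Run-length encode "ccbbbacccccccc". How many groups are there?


Input: ccbbbacccccccc
Scanning for consecutive runs:
  Group 1: 'c' x 2 (positions 0-1)
  Group 2: 'b' x 3 (positions 2-4)
  Group 3: 'a' x 1 (positions 5-5)
  Group 4: 'c' x 8 (positions 6-13)
Total groups: 4

4


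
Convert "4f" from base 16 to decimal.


Input: "4f" in base 16
Positional expansion:
  Digit '4' (value 4) x 16^1 = 64
  Digit 'f' (value 15) x 16^0 = 15
Sum = 79

79


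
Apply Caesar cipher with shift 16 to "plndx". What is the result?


Caesar cipher: shift "plndx" by 16
  'p' (pos 15) + 16 = pos 5 = 'f'
  'l' (pos 11) + 16 = pos 1 = 'b'
  'n' (pos 13) + 16 = pos 3 = 'd'
  'd' (pos 3) + 16 = pos 19 = 't'
  'x' (pos 23) + 16 = pos 13 = 'n'
Result: fbdtn

fbdtn


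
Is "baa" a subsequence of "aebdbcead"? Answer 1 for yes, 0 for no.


Check if "baa" is a subsequence of "aebdbcead"
Greedy scan:
  Position 0 ('a'): no match needed
  Position 1 ('e'): no match needed
  Position 2 ('b'): matches sub[0] = 'b'
  Position 3 ('d'): no match needed
  Position 4 ('b'): no match needed
  Position 5 ('c'): no match needed
  Position 6 ('e'): no match needed
  Position 7 ('a'): matches sub[1] = 'a'
  Position 8 ('d'): no match needed
Only matched 2/3 characters => not a subsequence

0


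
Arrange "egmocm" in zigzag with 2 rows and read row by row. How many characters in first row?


Zigzag "egmocm" into 2 rows:
Placing characters:
  'e' => row 0
  'g' => row 1
  'm' => row 0
  'o' => row 1
  'c' => row 0
  'm' => row 1
Rows:
  Row 0: "emc"
  Row 1: "gom"
First row length: 3

3


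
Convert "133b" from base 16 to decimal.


Input: "133b" in base 16
Positional expansion:
  Digit '1' (value 1) x 16^3 = 4096
  Digit '3' (value 3) x 16^2 = 768
  Digit '3' (value 3) x 16^1 = 48
  Digit 'b' (value 11) x 16^0 = 11
Sum = 4923

4923


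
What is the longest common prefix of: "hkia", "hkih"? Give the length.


Words: hkia, hkih
  Position 0: all 'h' => match
  Position 1: all 'k' => match
  Position 2: all 'i' => match
  Position 3: ('a', 'h') => mismatch, stop
LCP = "hki" (length 3)

3


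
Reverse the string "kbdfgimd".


Input: kbdfgimd
Reading characters right to left:
  Position 7: 'd'
  Position 6: 'm'
  Position 5: 'i'
  Position 4: 'g'
  Position 3: 'f'
  Position 2: 'd'
  Position 1: 'b'
  Position 0: 'k'
Reversed: dmigfdbk

dmigfdbk


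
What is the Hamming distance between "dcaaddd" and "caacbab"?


Comparing "dcaaddd" and "caacbab" position by position:
  Position 0: 'd' vs 'c' => differ
  Position 1: 'c' vs 'a' => differ
  Position 2: 'a' vs 'a' => same
  Position 3: 'a' vs 'c' => differ
  Position 4: 'd' vs 'b' => differ
  Position 5: 'd' vs 'a' => differ
  Position 6: 'd' vs 'b' => differ
Total differences (Hamming distance): 6

6


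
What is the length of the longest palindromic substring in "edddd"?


Input: "edddd"
Checking substrings for palindromes:
  [1:5] "dddd" (len 4) => palindrome
  [1:4] "ddd" (len 3) => palindrome
  [2:5] "ddd" (len 3) => palindrome
  [1:3] "dd" (len 2) => palindrome
  [2:4] "dd" (len 2) => palindrome
  [3:5] "dd" (len 2) => palindrome
Longest palindromic substring: "dddd" with length 4

4


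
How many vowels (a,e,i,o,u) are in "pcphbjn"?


Input: pcphbjn
Checking each character:
  'p' at position 0: consonant
  'c' at position 1: consonant
  'p' at position 2: consonant
  'h' at position 3: consonant
  'b' at position 4: consonant
  'j' at position 5: consonant
  'n' at position 6: consonant
Total vowels: 0

0


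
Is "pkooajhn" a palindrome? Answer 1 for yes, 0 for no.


Input: pkooajhn
Reversed: nhjaookp
  Compare pos 0 ('p') with pos 7 ('n'): MISMATCH
  Compare pos 1 ('k') with pos 6 ('h'): MISMATCH
  Compare pos 2 ('o') with pos 5 ('j'): MISMATCH
  Compare pos 3 ('o') with pos 4 ('a'): MISMATCH
Result: not a palindrome

0


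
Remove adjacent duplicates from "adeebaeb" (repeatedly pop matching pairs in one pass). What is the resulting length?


Input: adeebaeb
Stack-based adjacent duplicate removal:
  Read 'a': push. Stack: a
  Read 'd': push. Stack: ad
  Read 'e': push. Stack: ade
  Read 'e': matches stack top 'e' => pop. Stack: ad
  Read 'b': push. Stack: adb
  Read 'a': push. Stack: adba
  Read 'e': push. Stack: adbae
  Read 'b': push. Stack: adbaeb
Final stack: "adbaeb" (length 6)

6


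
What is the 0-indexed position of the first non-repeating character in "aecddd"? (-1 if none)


Input: aecddd
Character frequencies:
  'a': 1
  'c': 1
  'd': 3
  'e': 1
Scanning left to right for freq == 1:
  Position 0 ('a'): unique! => answer = 0

0


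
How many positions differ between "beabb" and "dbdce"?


Comparing "beabb" and "dbdce" position by position:
  Position 0: 'b' vs 'd' => DIFFER
  Position 1: 'e' vs 'b' => DIFFER
  Position 2: 'a' vs 'd' => DIFFER
  Position 3: 'b' vs 'c' => DIFFER
  Position 4: 'b' vs 'e' => DIFFER
Positions that differ: 5

5


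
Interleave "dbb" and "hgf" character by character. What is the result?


Interleaving "dbb" and "hgf":
  Position 0: 'd' from first, 'h' from second => "dh"
  Position 1: 'b' from first, 'g' from second => "bg"
  Position 2: 'b' from first, 'f' from second => "bf"
Result: dhbgbf

dhbgbf


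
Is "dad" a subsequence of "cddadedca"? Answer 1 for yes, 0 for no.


Check if "dad" is a subsequence of "cddadedca"
Greedy scan:
  Position 0 ('c'): no match needed
  Position 1 ('d'): matches sub[0] = 'd'
  Position 2 ('d'): no match needed
  Position 3 ('a'): matches sub[1] = 'a'
  Position 4 ('d'): matches sub[2] = 'd'
  Position 5 ('e'): no match needed
  Position 6 ('d'): no match needed
  Position 7 ('c'): no match needed
  Position 8 ('a'): no match needed
All 3 characters matched => is a subsequence

1


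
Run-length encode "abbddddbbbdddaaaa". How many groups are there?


Input: abbddddbbbdddaaaa
Scanning for consecutive runs:
  Group 1: 'a' x 1 (positions 0-0)
  Group 2: 'b' x 2 (positions 1-2)
  Group 3: 'd' x 4 (positions 3-6)
  Group 4: 'b' x 3 (positions 7-9)
  Group 5: 'd' x 3 (positions 10-12)
  Group 6: 'a' x 4 (positions 13-16)
Total groups: 6

6


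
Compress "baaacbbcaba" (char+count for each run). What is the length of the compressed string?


Input: baaacbbcaba
Runs:
  'b' x 1 => "b1"
  'a' x 3 => "a3"
  'c' x 1 => "c1"
  'b' x 2 => "b2"
  'c' x 1 => "c1"
  'a' x 1 => "a1"
  'b' x 1 => "b1"
  'a' x 1 => "a1"
Compressed: "b1a3c1b2c1a1b1a1"
Compressed length: 16

16


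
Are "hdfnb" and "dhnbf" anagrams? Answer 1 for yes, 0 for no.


Strings: "hdfnb", "dhnbf"
Sorted first:  bdfhn
Sorted second: bdfhn
Sorted forms match => anagrams

1


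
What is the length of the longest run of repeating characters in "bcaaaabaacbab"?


Input: "bcaaaabaacbab"
Scanning for longest run:
  Position 1 ('c'): new char, reset run to 1
  Position 2 ('a'): new char, reset run to 1
  Position 3 ('a'): continues run of 'a', length=2
  Position 4 ('a'): continues run of 'a', length=3
  Position 5 ('a'): continues run of 'a', length=4
  Position 6 ('b'): new char, reset run to 1
  Position 7 ('a'): new char, reset run to 1
  Position 8 ('a'): continues run of 'a', length=2
  Position 9 ('c'): new char, reset run to 1
  Position 10 ('b'): new char, reset run to 1
  Position 11 ('a'): new char, reset run to 1
  Position 12 ('b'): new char, reset run to 1
Longest run: 'a' with length 4

4


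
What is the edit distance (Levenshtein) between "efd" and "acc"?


Computing edit distance: "efd" -> "acc"
DP table:
           a    c    c
      0    1    2    3
  e   1    1    2    3
  f   2    2    2    3
  d   3    3    3    3
Edit distance = dp[3][3] = 3

3


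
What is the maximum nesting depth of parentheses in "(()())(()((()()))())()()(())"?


Input: "(()())(()((()()))())()()(())"
Tracking depth:
  Position 0 '(': depth becomes 1
  Position 1 '(': depth becomes 2
  Position 2 ')': depth becomes 1
  Position 3 '(': depth becomes 2
  Position 4 ')': depth becomes 1
  Position 5 ')': depth becomes 0
  Position 6 '(': depth becomes 1
  Position 7 '(': depth becomes 2
  Position 8 ')': depth becomes 1
  Position 9 '(': depth becomes 2
  Position 10 '(': depth becomes 3
  Position 11 '(': depth becomes 4
  Position 12 ')': depth becomes 3
  Position 13 '(': depth becomes 4
  Position 14 ')': depth becomes 3
  Position 15 ')': depth becomes 2
  Position 16 ')': depth becomes 1
  Position 17 '(': depth becomes 2
  Position 18 ')': depth becomes 1
  Position 19 ')': depth becomes 0
  Position 20 '(': depth becomes 1
  Position 21 ')': depth becomes 0
  Position 22 '(': depth becomes 1
  Position 23 ')': depth becomes 0
  Position 24 '(': depth becomes 1
  Position 25 '(': depth becomes 2
  Position 26 ')': depth becomes 1
  Position 27 ')': depth becomes 0
Maximum depth reached: 4

4


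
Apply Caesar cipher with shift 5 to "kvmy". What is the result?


Caesar cipher: shift "kvmy" by 5
  'k' (pos 10) + 5 = pos 15 = 'p'
  'v' (pos 21) + 5 = pos 0 = 'a'
  'm' (pos 12) + 5 = pos 17 = 'r'
  'y' (pos 24) + 5 = pos 3 = 'd'
Result: pard

pard


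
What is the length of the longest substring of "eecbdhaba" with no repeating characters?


Input: "eecbdhaba"
Sliding window (track last position of each char):
  Position 0 ('e'): window [0,0] length 1 -- new best
  Position 1 ('e'): repeat (last at 0), move window start to 1
  Position 1 ('e'): window [1,1] length 1
  Position 2 ('c'): window [1,2] length 2 -- new best
  Position 3 ('b'): window [1,3] length 3 -- new best
  Position 4 ('d'): window [1,4] length 4 -- new best
  Position 5 ('h'): window [1,5] length 5 -- new best
  Position 6 ('a'): window [1,6] length 6 -- new best
  Position 7 ('b'): repeat (last at 3), move window start to 4
  Position 7 ('b'): window [4,7] length 4
  Position 8 ('a'): repeat (last at 6), move window start to 7
  Position 8 ('a'): window [7,8] length 2
Longest substring with no repeats: "ecbdha" with length 6

6


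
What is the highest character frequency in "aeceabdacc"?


Input: aeceabdacc
Character counts:
  'a': 3
  'b': 1
  'c': 3
  'd': 1
  'e': 2
Maximum frequency: 3

3


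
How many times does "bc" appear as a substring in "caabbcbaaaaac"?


Searching for "bc" in "caabbcbaaaaac"
Scanning each position:
  Position 0: "ca" => no
  Position 1: "aa" => no
  Position 2: "ab" => no
  Position 3: "bb" => no
  Position 4: "bc" => MATCH
  Position 5: "cb" => no
  Position 6: "ba" => no
  Position 7: "aa" => no
  Position 8: "aa" => no
  Position 9: "aa" => no
  Position 10: "aa" => no
  Position 11: "ac" => no
Total occurrences: 1

1


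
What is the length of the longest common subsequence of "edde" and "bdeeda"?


LCS of "edde" and "bdeeda"
DP table:
           b    d    e    e    d    a
      0    0    0    0    0    0    0
  e   0    0    0    1    1    1    1
  d   0    0    1    1    1    2    2
  d   0    0    1    1    1    2    2
  e   0    0    1    2    2    2    2
LCS length = dp[4][6] = 2

2


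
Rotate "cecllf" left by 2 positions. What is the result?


Input: "cecllf", rotate left by 2
First 2 characters: "ce"
Remaining characters: "cllf"
Concatenate remaining + first: "cllf" + "ce" = "cllfce"

cllfce


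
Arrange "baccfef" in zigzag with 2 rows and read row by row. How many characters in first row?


Zigzag "baccfef" into 2 rows:
Placing characters:
  'b' => row 0
  'a' => row 1
  'c' => row 0
  'c' => row 1
  'f' => row 0
  'e' => row 1
  'f' => row 0
Rows:
  Row 0: "bcff"
  Row 1: "ace"
First row length: 4

4


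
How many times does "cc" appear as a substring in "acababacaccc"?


Searching for "cc" in "acababacaccc"
Scanning each position:
  Position 0: "ac" => no
  Position 1: "ca" => no
  Position 2: "ab" => no
  Position 3: "ba" => no
  Position 4: "ab" => no
  Position 5: "ba" => no
  Position 6: "ac" => no
  Position 7: "ca" => no
  Position 8: "ac" => no
  Position 9: "cc" => MATCH
  Position 10: "cc" => MATCH
Total occurrences: 2

2


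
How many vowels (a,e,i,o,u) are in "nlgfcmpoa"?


Input: nlgfcmpoa
Checking each character:
  'n' at position 0: consonant
  'l' at position 1: consonant
  'g' at position 2: consonant
  'f' at position 3: consonant
  'c' at position 4: consonant
  'm' at position 5: consonant
  'p' at position 6: consonant
  'o' at position 7: vowel (running total: 1)
  'a' at position 8: vowel (running total: 2)
Total vowels: 2

2


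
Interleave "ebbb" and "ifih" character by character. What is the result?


Interleaving "ebbb" and "ifih":
  Position 0: 'e' from first, 'i' from second => "ei"
  Position 1: 'b' from first, 'f' from second => "bf"
  Position 2: 'b' from first, 'i' from second => "bi"
  Position 3: 'b' from first, 'h' from second => "bh"
Result: eibfbibh

eibfbibh


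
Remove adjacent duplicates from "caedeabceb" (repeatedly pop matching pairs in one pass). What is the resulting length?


Input: caedeabceb
Stack-based adjacent duplicate removal:
  Read 'c': push. Stack: c
  Read 'a': push. Stack: ca
  Read 'e': push. Stack: cae
  Read 'd': push. Stack: caed
  Read 'e': push. Stack: caede
  Read 'a': push. Stack: caedea
  Read 'b': push. Stack: caedeab
  Read 'c': push. Stack: caedeabc
  Read 'e': push. Stack: caedeabce
  Read 'b': push. Stack: caedeabceb
Final stack: "caedeabceb" (length 10)

10


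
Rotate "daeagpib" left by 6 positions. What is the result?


Input: "daeagpib", rotate left by 6
First 6 characters: "daeagp"
Remaining characters: "ib"
Concatenate remaining + first: "ib" + "daeagp" = "ibdaeagp"

ibdaeagp


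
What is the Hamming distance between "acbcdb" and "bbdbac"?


Comparing "acbcdb" and "bbdbac" position by position:
  Position 0: 'a' vs 'b' => differ
  Position 1: 'c' vs 'b' => differ
  Position 2: 'b' vs 'd' => differ
  Position 3: 'c' vs 'b' => differ
  Position 4: 'd' vs 'a' => differ
  Position 5: 'b' vs 'c' => differ
Total differences (Hamming distance): 6

6


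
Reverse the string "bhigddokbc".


Input: bhigddokbc
Reading characters right to left:
  Position 9: 'c'
  Position 8: 'b'
  Position 7: 'k'
  Position 6: 'o'
  Position 5: 'd'
  Position 4: 'd'
  Position 3: 'g'
  Position 2: 'i'
  Position 1: 'h'
  Position 0: 'b'
Reversed: cbkoddgihb

cbkoddgihb


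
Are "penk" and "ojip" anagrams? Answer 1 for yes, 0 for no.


Strings: "penk", "ojip"
Sorted first:  eknp
Sorted second: ijop
Differ at position 0: 'e' vs 'i' => not anagrams

0


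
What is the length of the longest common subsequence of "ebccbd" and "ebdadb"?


LCS of "ebccbd" and "ebdadb"
DP table:
           e    b    d    a    d    b
      0    0    0    0    0    0    0
  e   0    1    1    1    1    1    1
  b   0    1    2    2    2    2    2
  c   0    1    2    2    2    2    2
  c   0    1    2    2    2    2    2
  b   0    1    2    2    2    2    3
  d   0    1    2    3    3    3    3
LCS length = dp[6][6] = 3

3


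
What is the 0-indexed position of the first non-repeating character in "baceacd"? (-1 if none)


Input: baceacd
Character frequencies:
  'a': 2
  'b': 1
  'c': 2
  'd': 1
  'e': 1
Scanning left to right for freq == 1:
  Position 0 ('b'): unique! => answer = 0

0


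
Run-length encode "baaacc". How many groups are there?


Input: baaacc
Scanning for consecutive runs:
  Group 1: 'b' x 1 (positions 0-0)
  Group 2: 'a' x 3 (positions 1-3)
  Group 3: 'c' x 2 (positions 4-5)
Total groups: 3

3


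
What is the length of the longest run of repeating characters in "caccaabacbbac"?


Input: "caccaabacbbac"
Scanning for longest run:
  Position 1 ('a'): new char, reset run to 1
  Position 2 ('c'): new char, reset run to 1
  Position 3 ('c'): continues run of 'c', length=2
  Position 4 ('a'): new char, reset run to 1
  Position 5 ('a'): continues run of 'a', length=2
  Position 6 ('b'): new char, reset run to 1
  Position 7 ('a'): new char, reset run to 1
  Position 8 ('c'): new char, reset run to 1
  Position 9 ('b'): new char, reset run to 1
  Position 10 ('b'): continues run of 'b', length=2
  Position 11 ('a'): new char, reset run to 1
  Position 12 ('c'): new char, reset run to 1
Longest run: 'c' with length 2

2


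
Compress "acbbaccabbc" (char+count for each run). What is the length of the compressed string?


Input: acbbaccabbc
Runs:
  'a' x 1 => "a1"
  'c' x 1 => "c1"
  'b' x 2 => "b2"
  'a' x 1 => "a1"
  'c' x 2 => "c2"
  'a' x 1 => "a1"
  'b' x 2 => "b2"
  'c' x 1 => "c1"
Compressed: "a1c1b2a1c2a1b2c1"
Compressed length: 16

16


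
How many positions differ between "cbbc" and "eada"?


Comparing "cbbc" and "eada" position by position:
  Position 0: 'c' vs 'e' => DIFFER
  Position 1: 'b' vs 'a' => DIFFER
  Position 2: 'b' vs 'd' => DIFFER
  Position 3: 'c' vs 'a' => DIFFER
Positions that differ: 4

4


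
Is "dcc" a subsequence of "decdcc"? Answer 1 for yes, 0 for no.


Check if "dcc" is a subsequence of "decdcc"
Greedy scan:
  Position 0 ('d'): matches sub[0] = 'd'
  Position 1 ('e'): no match needed
  Position 2 ('c'): matches sub[1] = 'c'
  Position 3 ('d'): no match needed
  Position 4 ('c'): matches sub[2] = 'c'
  Position 5 ('c'): no match needed
All 3 characters matched => is a subsequence

1


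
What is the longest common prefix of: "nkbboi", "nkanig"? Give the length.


Words: nkbboi, nkanig
  Position 0: all 'n' => match
  Position 1: all 'k' => match
  Position 2: ('b', 'a') => mismatch, stop
LCP = "nk" (length 2)

2


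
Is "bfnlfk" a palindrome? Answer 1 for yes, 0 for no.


Input: bfnlfk
Reversed: kflnfb
  Compare pos 0 ('b') with pos 5 ('k'): MISMATCH
  Compare pos 1 ('f') with pos 4 ('f'): match
  Compare pos 2 ('n') with pos 3 ('l'): MISMATCH
Result: not a palindrome

0


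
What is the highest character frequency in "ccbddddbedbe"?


Input: ccbddddbedbe
Character counts:
  'b': 3
  'c': 2
  'd': 5
  'e': 2
Maximum frequency: 5

5


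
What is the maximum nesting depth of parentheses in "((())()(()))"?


Input: "((())()(()))"
Tracking depth:
  Position 0 '(': depth becomes 1
  Position 1 '(': depth becomes 2
  Position 2 '(': depth becomes 3
  Position 3 ')': depth becomes 2
  Position 4 ')': depth becomes 1
  Position 5 '(': depth becomes 2
  Position 6 ')': depth becomes 1
  Position 7 '(': depth becomes 2
  Position 8 '(': depth becomes 3
  Position 9 ')': depth becomes 2
  Position 10 ')': depth becomes 1
  Position 11 ')': depth becomes 0
Maximum depth reached: 3

3


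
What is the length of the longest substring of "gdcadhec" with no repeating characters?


Input: "gdcadhec"
Sliding window (track last position of each char):
  Position 0 ('g'): window [0,0] length 1 -- new best
  Position 1 ('d'): window [0,1] length 2 -- new best
  Position 2 ('c'): window [0,2] length 3 -- new best
  Position 3 ('a'): window [0,3] length 4 -- new best
  Position 4 ('d'): repeat (last at 1), move window start to 2
  Position 4 ('d'): window [2,4] length 3
  Position 5 ('h'): window [2,5] length 4
  Position 6 ('e'): window [2,6] length 5 -- new best
  Position 7 ('c'): repeat (last at 2), move window start to 3
  Position 7 ('c'): window [3,7] length 5
Longest substring with no repeats: "cadhe" with length 5

5


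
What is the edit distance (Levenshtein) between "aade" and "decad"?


Computing edit distance: "aade" -> "decad"
DP table:
           d    e    c    a    d
      0    1    2    3    4    5
  a   1    1    2    3    3    4
  a   2    2    2    3    3    4
  d   3    2    3    3    4    3
  e   4    3    2    3    4    4
Edit distance = dp[4][5] = 4

4
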